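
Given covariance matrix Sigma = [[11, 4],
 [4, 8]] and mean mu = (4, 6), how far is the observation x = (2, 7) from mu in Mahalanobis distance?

Step 1 — centre the observation: (x - mu) = (-2, 1).

Step 2 — invert Sigma. det(Sigma) = 11·8 - (4)² = 72.
  Sigma^{-1} = (1/det) · [[d, -b], [-b, a]] = [[0.1111, -0.0556],
 [-0.0556, 0.1528]].

Step 3 — form the quadratic (x - mu)^T · Sigma^{-1} · (x - mu):
  Sigma^{-1} · (x - mu) = (-0.2778, 0.2639).
  (x - mu)^T · [Sigma^{-1} · (x - mu)] = (-2)·(-0.2778) + (1)·(0.2639) = 0.8194.

Step 4 — take square root: d = √(0.8194) ≈ 0.9052.

d(x, mu) = √(0.8194) ≈ 0.9052


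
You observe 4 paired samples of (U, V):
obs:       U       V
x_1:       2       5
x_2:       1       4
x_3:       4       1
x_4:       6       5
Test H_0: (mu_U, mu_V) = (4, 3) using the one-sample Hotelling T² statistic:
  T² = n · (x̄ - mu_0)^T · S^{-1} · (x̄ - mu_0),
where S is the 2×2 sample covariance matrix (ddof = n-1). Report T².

Step 1 — sample mean vector:
  mean(U) = (2 + 1 + 4 + 6) / 4 = 13/4 = 3.25
  mean(V) = (5 + 4 + 1 + 5) / 4 = 15/4 = 3.75
  x̄ = (3.25, 3.75),  deviation x̄ - mu_0 = (3.25, 3.75) - (4, 3) = (-0.75, 0.75).

Step 2 — sample covariance matrix, S[i,j] = (1/(n-1)) · Σ_k (x_{k,i} - mean_i) · (x_{k,j} - mean_j), divisor n-1 = 3:
  S[U,U] = ((-1.25)·(-1.25) + (-2.25)·(-2.25) + (0.75)·(0.75) + (2.75)·(2.75)) / 3 = 14.75/3 = 4.9167
  S[U,V] = ((-1.25)·(1.25) + (-2.25)·(0.25) + (0.75)·(-2.75) + (2.75)·(1.25)) / 3 = -0.75/3 = -0.25
  S[V,V] = ((1.25)·(1.25) + (0.25)·(0.25) + (-2.75)·(-2.75) + (1.25)·(1.25)) / 3 = 10.75/3 = 3.5833
  S = [[4.9167, -0.25],
 [-0.25, 3.5833]].

Step 3 — invert S. det(S) = 4.9167·3.5833 - (-0.25)² = 17.5556.
  S^{-1} = (1/det) · [[d, -b], [-b, a]] = [[0.2041, 0.0142],
 [0.0142, 0.2801]].

Step 4 — quadratic form (x̄ - mu_0)^T · S^{-1} · (x̄ - mu_0):
  S^{-1} · (x̄ - mu_0) = (-0.1424, 0.1994),
  (x̄ - mu_0)^T · [...] = (-0.75)·(-0.1424) + (0.75)·(0.1994) = 0.2563.

Step 5 — scale by n: T² = 4 · 0.2563 = 1.0253.

T² ≈ 1.0253


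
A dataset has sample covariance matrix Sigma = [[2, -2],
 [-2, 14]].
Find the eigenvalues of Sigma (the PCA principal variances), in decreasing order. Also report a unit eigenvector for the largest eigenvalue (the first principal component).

Step 1 — characteristic polynomial of 2×2 Sigma:
  det(Sigma - λI) = λ² - trace · λ + det = 0.
  trace = 2 + 14 = 16, det = 2·14 - (-2)² = 24.
Step 2 — discriminant:
  Δ = trace² - 4·det = 256 - 96 = 160.
Step 3 — eigenvalues:
  λ = (trace ± √Δ)/2 = (16 ± 12.6491)/2,
  λ_1 = 14.3246,  λ_2 = 1.6754.

Step 4 — unit eigenvector for λ_1: solve (Sigma - λ_1 I)v = 0. First row:
  (2 - 14.3246)·v_x + (-2)·v_y = 0, i.e. (-12.3246)·v_x + (-2)·v_y = 0,
  so v ∝ (b, λ_1 - a) = (-2, 12.3246); multiply by -1 so the first entry is positive: u = (2, -12.3246).
  ||u|| = √((2)² + (-12.3246)²) = √(155.8947) ≈ 12.4858,
  v_1 = u/||u|| ≈ (0.1602, -0.9871) (||v_1|| = 1).

λ_1 = 14.3246,  λ_2 = 1.6754;  v_1 ≈ (0.1602, -0.9871)


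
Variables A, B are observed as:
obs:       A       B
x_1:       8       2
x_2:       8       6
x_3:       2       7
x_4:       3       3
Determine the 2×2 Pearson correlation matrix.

Step 1 — column means:
  mean(A) = (8 + 8 + 2 + 3) / 4 = 21/4 = 5.25
  mean(B) = (2 + 6 + 7 + 3) / 4 = 18/4 = 4.5

Step 2 — sample variances and covariances s[i,j] = (1/(n-1)) · Σ_k (x_{k,i} - mean_i) · (x_{k,j} - mean_j), with n-1 = 3:
  s[A,A] = ((2.75)·(2.75) + (2.75)·(2.75) + (-3.25)·(-3.25) + (-2.25)·(-2.25)) / 3 = 30.75/3 = 10.25
  s[A,B] = ((2.75)·(-2.5) + (2.75)·(1.5) + (-3.25)·(2.5) + (-2.25)·(-1.5)) / 3 = -7.5/3 = -2.5
  s[B,B] = ((-2.5)·(-2.5) + (1.5)·(1.5) + (2.5)·(2.5) + (-1.5)·(-1.5)) / 3 = 17/3 = 5.6667
  Sample standard deviations s_i = √(s[i,i]):
  s(A) = √(10.25) = 3.2016
  s(B) = √(5.6667) = 2.3805

Step 3 — r_{ij} = s_{ij} / (s_i · s_j):
  r[A,A] = 1 (diagonal).
  r[A,B] = -2.5 / (3.2016 · 2.3805) = -2.5 / 7.6212 = -0.328
  r[B,B] = 1 (diagonal).

R is symmetric with unit diagonal. Assembling:

R = [[1, -0.328],
 [-0.328, 1]]


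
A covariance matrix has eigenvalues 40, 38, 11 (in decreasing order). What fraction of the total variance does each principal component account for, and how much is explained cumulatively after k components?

Step 1 — total variance = trace(Sigma) = Σ λ_i = 40 + 38 + 11 = 89.

Step 2 — fraction explained by component i = λ_i / Σ λ:
  PC1: 40/89 = 0.4494
  PC2: 38/89 = 0.427
  PC3: 11/89 = 0.1236

Step 3 — cumulative fraction after k components = (λ_1 + ... + λ_k) / Σ λ:
  k = 1: 40/89 = 0.4494
  k = 2: (40 + 38)/89 = 78/89 = 0.8764
  k = 3: (40 + 38 + 11)/89 = 89/89 = 1

Summary (fraction, with percent):

explained: PC1 0.4494 (44.94%), PC2 0.427 (42.7%), PC3 0.1236 (12.36%);  cumulative: 0.4494, 0.8764, 1


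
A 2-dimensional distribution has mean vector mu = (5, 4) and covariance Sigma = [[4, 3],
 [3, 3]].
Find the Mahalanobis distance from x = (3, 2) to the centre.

Step 1 — centre the observation: (x - mu) = (-2, -2).

Step 2 — invert Sigma. det(Sigma) = 4·3 - (3)² = 3.
  Sigma^{-1} = (1/det) · [[d, -b], [-b, a]] = [[1, -1],
 [-1, 1.3333]].

Step 3 — form the quadratic (x - mu)^T · Sigma^{-1} · (x - mu):
  Sigma^{-1} · (x - mu) = (0, -0.6667).
  (x - mu)^T · [Sigma^{-1} · (x - mu)] = (-2)·(0) + (-2)·(-0.6667) = 1.3333.

Step 4 — take square root: d = √(1.3333) ≈ 1.1547.

d(x, mu) = √(1.3333) ≈ 1.1547


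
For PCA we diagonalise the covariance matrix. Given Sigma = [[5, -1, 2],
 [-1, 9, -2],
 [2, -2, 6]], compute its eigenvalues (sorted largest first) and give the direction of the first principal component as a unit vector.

Step 1 — characteristic polynomial p(λ) = det(λI - Sigma) = λ³ - tr·λ² + c_1·λ - det, where tr = trace, c_1 = sum of the principal 2×2 minors, det = det(Sigma):
  tr = 5 + 9 + 6 = 20,
  c_1 = (5·9 - (-1)²) + (5·6 - (2)²) + (9·6 - (-2)²) = 44 + 26 + 50 = 120,
  det = 5·(9·6 - (-2)²) - (-1)·((-1)·6 - (-2)·(2)) + (2)·((-1)·(-2) - 9·(2)) = 5·(50) - (-1)·(-2) + (2)·(-16) = 216.
  So p(λ) = λ³ - 20λ² + 120λ - 216.
Step 2 — look for an integer root (rational root theorem: any rational root is an integer divisor of 216). Testing λ = 6:
  p(6) = 216 - 720 + 720 - 216 = 0  ✓
  Dividing out (λ - 6): p(λ) = (λ - 6)(λ² - 14λ + 36).
Step 3 — remaining eigenvalues from the quadratic λ² - 14λ + 36 = 0:
  Δ = 14² - 4·36 = 196 - 144 = 52,  λ = (14 ± √52)/2 = (14 ± 7.2111)/2 ≈ 10.6056 or 3.3944.
  Sorted: λ_1 = 10.6056,  λ_2 = 6,  λ_3 = 3.3944  (check: sum = 20 = tr ✓).

Step 4 — unit eigenvector for λ_1 ≈ 10.6056: v spans the null space of (Sigma - λ_1 I), whose rows are
  r_1 = (-5.6056, -1, 2),  r_2 = (-1, -1.6056, -2),  r_3 = (2, -2, -4.6056).
  v is orthogonal to every row, so take v ∝ r_1 × r_2 = ((-1)·(-2) - (2)·(-1.6056), (2)·(-1) - (-5.6056)·(-2), (-5.6056)·(-1.6056) - (-1)·(-1)) ≈ (5.2111, -13.2111, 8).
  Let u = (5.2111, -13.2111, 8).
  ||u|| = √((5.2111)² + (-13.2111)² + (8)²) = √(265.6888) ≈ 16.3,  v_1 = u/||u|| ≈ (0.3197, -0.8105, 0.4908) (||v_1|| = 1).

λ_1 = 10.6056,  λ_2 = 6,  λ_3 = 3.3944;  v_1 ≈ (0.3197, -0.8105, 0.4908)


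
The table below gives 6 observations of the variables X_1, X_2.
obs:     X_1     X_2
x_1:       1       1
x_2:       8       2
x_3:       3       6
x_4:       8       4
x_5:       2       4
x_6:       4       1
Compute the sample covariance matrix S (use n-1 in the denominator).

Step 1 — column means:
  mean(X_1) = (1 + 8 + 3 + 8 + 2 + 4) / 6 = 26/6 = 4.3333
  mean(X_2) = (1 + 2 + 6 + 4 + 4 + 1) / 6 = 18/6 = 3

Step 2 — sample covariance S[i,j] = (1/(n-1)) · Σ_k (x_{k,i} - mean_i) · (x_{k,j} - mean_j), with n-1 = 5.
  S[X_1,X_1] = ((-3.3333)·(-3.3333) + (3.6667)·(3.6667) + (-1.3333)·(-1.3333) + (3.6667)·(3.6667) + (-2.3333)·(-2.3333) + (-0.3333)·(-0.3333)) / 5 = 45.3333/5 = 9.0667
  S[X_1,X_2] = ((-3.3333)·(-2) + (3.6667)·(-1) + (-1.3333)·(3) + (3.6667)·(1) + (-2.3333)·(1) + (-0.3333)·(-2)) / 5 = 1/5 = 0.2
  S[X_2,X_2] = ((-2)·(-2) + (-1)·(-1) + (3)·(3) + (1)·(1) + (1)·(1) + (-2)·(-2)) / 5 = 20/5 = 4

S is symmetric (S[j,i] = S[i,j]). Assembling:

S = [[9.0667, 0.2],
 [0.2, 4]]


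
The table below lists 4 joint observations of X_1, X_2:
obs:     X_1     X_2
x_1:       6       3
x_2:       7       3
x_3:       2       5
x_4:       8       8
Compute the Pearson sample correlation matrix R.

Step 1 — column means:
  mean(X_1) = (6 + 7 + 2 + 8) / 4 = 23/4 = 5.75
  mean(X_2) = (3 + 3 + 5 + 8) / 4 = 19/4 = 4.75

Step 2 — sample variances and covariances s[i,j] = (1/(n-1)) · Σ_k (x_{k,i} - mean_i) · (x_{k,j} - mean_j), with n-1 = 3:
  s[X_1,X_1] = ((0.25)·(0.25) + (1.25)·(1.25) + (-3.75)·(-3.75) + (2.25)·(2.25)) / 3 = 20.75/3 = 6.9167
  s[X_1,X_2] = ((0.25)·(-1.75) + (1.25)·(-1.75) + (-3.75)·(0.25) + (2.25)·(3.25)) / 3 = 3.75/3 = 1.25
  s[X_2,X_2] = ((-1.75)·(-1.75) + (-1.75)·(-1.75) + (0.25)·(0.25) + (3.25)·(3.25)) / 3 = 16.75/3 = 5.5833
  Sample standard deviations s_i = √(s[i,i]):
  s(X_1) = √(6.9167) = 2.63
  s(X_2) = √(5.5833) = 2.3629

Step 3 — r_{ij} = s_{ij} / (s_i · s_j):
  r[X_1,X_1] = 1 (diagonal).
  r[X_1,X_2] = 1.25 / (2.63 · 2.3629) = 1.25 / 6.2143 = 0.2011
  r[X_2,X_2] = 1 (diagonal).

R is symmetric with unit diagonal. Assembling:

R = [[1, 0.2011],
 [0.2011, 1]]


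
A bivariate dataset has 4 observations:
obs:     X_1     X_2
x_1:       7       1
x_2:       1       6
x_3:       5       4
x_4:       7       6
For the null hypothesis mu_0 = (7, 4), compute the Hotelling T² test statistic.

Step 1 — sample mean vector:
  mean(X_1) = (7 + 1 + 5 + 7) / 4 = 20/4 = 5
  mean(X_2) = (1 + 6 + 4 + 6) / 4 = 17/4 = 4.25
  x̄ = (5, 4.25),  deviation x̄ - mu_0 = (5, 4.25) - (7, 4) = (-2, 0.25).

Step 2 — sample covariance matrix, S[i,j] = (1/(n-1)) · Σ_k (x_{k,i} - mean_i) · (x_{k,j} - mean_j), divisor n-1 = 3:
  S[X_1,X_1] = ((2)·(2) + (-4)·(-4) + (0)·(0) + (2)·(2)) / 3 = 24/3 = 8
  S[X_1,X_2] = ((2)·(-3.25) + (-4)·(1.75) + (0)·(-0.25) + (2)·(1.75)) / 3 = -10/3 = -3.3333
  S[X_2,X_2] = ((-3.25)·(-3.25) + (1.75)·(1.75) + (-0.25)·(-0.25) + (1.75)·(1.75)) / 3 = 16.75/3 = 5.5833
  S = [[8, -3.3333],
 [-3.3333, 5.5833]].

Step 3 — invert S. det(S) = 8·5.5833 - (-3.3333)² = 33.5556.
  S^{-1} = (1/det) · [[d, -b], [-b, a]] = [[0.1664, 0.0993],
 [0.0993, 0.2384]].

Step 4 — quadratic form (x̄ - mu_0)^T · S^{-1} · (x̄ - mu_0):
  S^{-1} · (x̄ - mu_0) = (-0.3079, -0.1391),
  (x̄ - mu_0)^T · [...] = (-2)·(-0.3079) + (0.25)·(-0.1391) = 0.5811.

Step 5 — scale by n: T² = 4 · 0.5811 = 2.3245.

T² ≈ 2.3245


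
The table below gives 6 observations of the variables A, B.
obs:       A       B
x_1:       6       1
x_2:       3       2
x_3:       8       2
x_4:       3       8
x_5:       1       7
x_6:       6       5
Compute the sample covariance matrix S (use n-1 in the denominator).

Step 1 — column means:
  mean(A) = (6 + 3 + 8 + 3 + 1 + 6) / 6 = 27/6 = 4.5
  mean(B) = (1 + 2 + 2 + 8 + 7 + 5) / 6 = 25/6 = 4.1667

Step 2 — sample covariance S[i,j] = (1/(n-1)) · Σ_k (x_{k,i} - mean_i) · (x_{k,j} - mean_j), with n-1 = 5.
  S[A,A] = ((1.5)·(1.5) + (-1.5)·(-1.5) + (3.5)·(3.5) + (-1.5)·(-1.5) + (-3.5)·(-3.5) + (1.5)·(1.5)) / 5 = 33.5/5 = 6.7
  S[A,B] = ((1.5)·(-3.1667) + (-1.5)·(-2.1667) + (3.5)·(-2.1667) + (-1.5)·(3.8333) + (-3.5)·(2.8333) + (1.5)·(0.8333)) / 5 = -23.5/5 = -4.7
  S[B,B] = ((-3.1667)·(-3.1667) + (-2.1667)·(-2.1667) + (-2.1667)·(-2.1667) + (3.8333)·(3.8333) + (2.8333)·(2.8333) + (0.8333)·(0.8333)) / 5 = 42.8333/5 = 8.5667

S is symmetric (S[j,i] = S[i,j]). Assembling:

S = [[6.7, -4.7],
 [-4.7, 8.5667]]


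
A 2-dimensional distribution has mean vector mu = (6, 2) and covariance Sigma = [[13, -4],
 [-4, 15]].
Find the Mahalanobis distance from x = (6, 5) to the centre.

Step 1 — centre the observation: (x - mu) = (0, 3).

Step 2 — invert Sigma. det(Sigma) = 13·15 - (-4)² = 179.
  Sigma^{-1} = (1/det) · [[d, -b], [-b, a]] = [[0.0838, 0.0223],
 [0.0223, 0.0726]].

Step 3 — form the quadratic (x - mu)^T · Sigma^{-1} · (x - mu):
  Sigma^{-1} · (x - mu) = (0.067, 0.2179).
  (x - mu)^T · [Sigma^{-1} · (x - mu)] = (0)·(0.067) + (3)·(0.2179) = 0.6536.

Step 4 — take square root: d = √(0.6536) ≈ 0.8085.

d(x, mu) = √(0.6536) ≈ 0.8085


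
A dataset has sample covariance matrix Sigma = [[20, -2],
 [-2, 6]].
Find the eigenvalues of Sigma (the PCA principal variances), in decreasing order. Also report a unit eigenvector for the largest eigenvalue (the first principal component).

Step 1 — characteristic polynomial of 2×2 Sigma:
  det(Sigma - λI) = λ² - trace · λ + det = 0.
  trace = 20 + 6 = 26, det = 20·6 - (-2)² = 116.
Step 2 — discriminant:
  Δ = trace² - 4·det = 676 - 464 = 212.
Step 3 — eigenvalues:
  λ = (trace ± √Δ)/2 = (26 ± 14.5602)/2,
  λ_1 = 20.2801,  λ_2 = 5.7199.

Step 4 — unit eigenvector for λ_1: solve (Sigma - λ_1 I)v = 0. First row:
  (20 - 20.2801)·v_x + (-2)·v_y = 0, i.e. (-0.2801)·v_x + (-2)·v_y = 0,
  so v ∝ (b, λ_1 - a) = (-2, 0.2801); multiply by -1 so the first entry is positive: u = (2, -0.2801).
  ||u|| = √((2)² + (-0.2801)²) = √(4.0785) ≈ 2.0195,
  v_1 = u/||u|| ≈ (0.9903, -0.1387) (||v_1|| = 1).

λ_1 = 20.2801,  λ_2 = 5.7199;  v_1 ≈ (0.9903, -0.1387)


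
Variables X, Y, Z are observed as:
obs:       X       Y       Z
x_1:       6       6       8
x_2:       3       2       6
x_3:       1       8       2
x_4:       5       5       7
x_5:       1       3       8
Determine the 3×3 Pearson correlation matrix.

Step 1 — column means:
  mean(X) = (6 + 3 + 1 + 5 + 1) / 5 = 16/5 = 3.2
  mean(Y) = (6 + 2 + 8 + 5 + 3) / 5 = 24/5 = 4.8
  mean(Z) = (8 + 6 + 2 + 7 + 8) / 5 = 31/5 = 6.2

Step 2 — sample variances and covariances s[i,j] = (1/(n-1)) · Σ_k (x_{k,i} - mean_i) · (x_{k,j} - mean_j), with n-1 = 4:
  s[X,X] = ((2.8)·(2.8) + (-0.2)·(-0.2) + (-2.2)·(-2.2) + (1.8)·(1.8) + (-2.2)·(-2.2)) / 4 = 20.8/4 = 5.2
  s[X,Y] = ((2.8)·(1.2) + (-0.2)·(-2.8) + (-2.2)·(3.2) + (1.8)·(0.2) + (-2.2)·(-1.8)) / 4 = 1.2/4 = 0.3
  s[X,Z] = ((2.8)·(1.8) + (-0.2)·(-0.2) + (-2.2)·(-4.2) + (1.8)·(0.8) + (-2.2)·(1.8)) / 4 = 11.8/4 = 2.95
  s[Y,Y] = ((1.2)·(1.2) + (-2.8)·(-2.8) + (3.2)·(3.2) + (0.2)·(0.2) + (-1.8)·(-1.8)) / 4 = 22.8/4 = 5.7
  s[Y,Z] = ((1.2)·(1.8) + (-2.8)·(-0.2) + (3.2)·(-4.2) + (0.2)·(0.8) + (-1.8)·(1.8)) / 4 = -13.8/4 = -3.45
  s[Z,Z] = ((1.8)·(1.8) + (-0.2)·(-0.2) + (-4.2)·(-4.2) + (0.8)·(0.8) + (1.8)·(1.8)) / 4 = 24.8/4 = 6.2
  Sample standard deviations s_i = √(s[i,i]):
  s(X) = √(5.2) = 2.2804
  s(Y) = √(5.7) = 2.3875
  s(Z) = √(6.2) = 2.49

Step 3 — r_{ij} = s_{ij} / (s_i · s_j):
  r[X,X] = 1 (diagonal).
  r[X,Y] = 0.3 / (2.2804 · 2.3875) = 0.3 / 5.4443 = 0.0551
  r[X,Z] = 2.95 / (2.2804 · 2.49) = 2.95 / 5.678 = 0.5195
  r[Y,Y] = 1 (diagonal).
  r[Y,Z] = -3.45 / (2.3875 · 2.49) = -3.45 / 5.9447 = -0.5803
  r[Z,Z] = 1 (diagonal).

R is symmetric with unit diagonal. Assembling:

R = [[1, 0.0551, 0.5195],
 [0.0551, 1, -0.5803],
 [0.5195, -0.5803, 1]]


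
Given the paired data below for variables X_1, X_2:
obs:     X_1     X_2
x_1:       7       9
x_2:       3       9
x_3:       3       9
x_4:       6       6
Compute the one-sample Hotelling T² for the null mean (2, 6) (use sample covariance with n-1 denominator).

Step 1 — sample mean vector:
  mean(X_1) = (7 + 3 + 3 + 6) / 4 = 19/4 = 4.75
  mean(X_2) = (9 + 9 + 9 + 6) / 4 = 33/4 = 8.25
  x̄ = (4.75, 8.25),  deviation x̄ - mu_0 = (4.75, 8.25) - (2, 6) = (2.75, 2.25).

Step 2 — sample covariance matrix, S[i,j] = (1/(n-1)) · Σ_k (x_{k,i} - mean_i) · (x_{k,j} - mean_j), divisor n-1 = 3:
  S[X_1,X_1] = ((2.25)·(2.25) + (-1.75)·(-1.75) + (-1.75)·(-1.75) + (1.25)·(1.25)) / 3 = 12.75/3 = 4.25
  S[X_1,X_2] = ((2.25)·(0.75) + (-1.75)·(0.75) + (-1.75)·(0.75) + (1.25)·(-2.25)) / 3 = -3.75/3 = -1.25
  S[X_2,X_2] = ((0.75)·(0.75) + (0.75)·(0.75) + (0.75)·(0.75) + (-2.25)·(-2.25)) / 3 = 6.75/3 = 2.25
  S = [[4.25, -1.25],
 [-1.25, 2.25]].

Step 3 — invert S. det(S) = 4.25·2.25 - (-1.25)² = 8.
  S^{-1} = (1/det) · [[d, -b], [-b, a]] = [[0.2812, 0.1562],
 [0.1562, 0.5312]].

Step 4 — quadratic form (x̄ - mu_0)^T · S^{-1} · (x̄ - mu_0):
  S^{-1} · (x̄ - mu_0) = (1.125, 1.625),
  (x̄ - mu_0)^T · [...] = (2.75)·(1.125) + (2.25)·(1.625) = 6.75.

Step 5 — scale by n: T² = 4 · 6.75 = 27.

T² ≈ 27


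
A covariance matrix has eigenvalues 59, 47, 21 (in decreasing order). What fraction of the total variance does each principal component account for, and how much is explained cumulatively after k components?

Step 1 — total variance = trace(Sigma) = Σ λ_i = 59 + 47 + 21 = 127.

Step 2 — fraction explained by component i = λ_i / Σ λ:
  PC1: 59/127 = 0.4646
  PC2: 47/127 = 0.3701
  PC3: 21/127 = 0.1654

Step 3 — cumulative fraction after k components = (λ_1 + ... + λ_k) / Σ λ:
  k = 1: 59/127 = 0.4646
  k = 2: (59 + 47)/127 = 106/127 = 0.8346
  k = 3: (59 + 47 + 21)/127 = 127/127 = 1

Summary (fraction, with percent):

explained: PC1 0.4646 (46.46%), PC2 0.3701 (37.01%), PC3 0.1654 (16.54%);  cumulative: 0.4646, 0.8346, 1


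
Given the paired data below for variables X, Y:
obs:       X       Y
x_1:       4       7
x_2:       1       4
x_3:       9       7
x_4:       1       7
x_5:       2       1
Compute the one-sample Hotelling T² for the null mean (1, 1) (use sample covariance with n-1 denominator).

Step 1 — sample mean vector:
  mean(X) = (4 + 1 + 9 + 1 + 2) / 5 = 17/5 = 3.4
  mean(Y) = (7 + 4 + 7 + 7 + 1) / 5 = 26/5 = 5.2
  x̄ = (3.4, 5.2),  deviation x̄ - mu_0 = (3.4, 5.2) - (1, 1) = (2.4, 4.2).

Step 2 — sample covariance matrix, S[i,j] = (1/(n-1)) · Σ_k (x_{k,i} - mean_i) · (x_{k,j} - mean_j), divisor n-1 = 4:
  S[X,X] = ((0.6)·(0.6) + (-2.4)·(-2.4) + (5.6)·(5.6) + (-2.4)·(-2.4) + (-1.4)·(-1.4)) / 4 = 45.2/4 = 11.3
  S[X,Y] = ((0.6)·(1.8) + (-2.4)·(-1.2) + (5.6)·(1.8) + (-2.4)·(1.8) + (-1.4)·(-4.2)) / 4 = 15.6/4 = 3.9
  S[Y,Y] = ((1.8)·(1.8) + (-1.2)·(-1.2) + (1.8)·(1.8) + (1.8)·(1.8) + (-4.2)·(-4.2)) / 4 = 28.8/4 = 7.2
  S = [[11.3, 3.9],
 [3.9, 7.2]].

Step 3 — invert S. det(S) = 11.3·7.2 - (3.9)² = 66.15.
  S^{-1} = (1/det) · [[d, -b], [-b, a]] = [[0.1088, -0.059],
 [-0.059, 0.1708]].

Step 4 — quadratic form (x̄ - mu_0)^T · S^{-1} · (x̄ - mu_0):
  S^{-1} · (x̄ - mu_0) = (0.0136, 0.576),
  (x̄ - mu_0)^T · [...] = (2.4)·(0.0136) + (4.2)·(0.576) = 2.4517.

Step 5 — scale by n: T² = 5 · 2.4517 = 12.2585.

T² ≈ 12.2585


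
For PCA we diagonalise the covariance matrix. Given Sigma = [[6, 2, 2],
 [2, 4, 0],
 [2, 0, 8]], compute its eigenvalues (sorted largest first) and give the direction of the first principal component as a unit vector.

Step 1 — characteristic polynomial p(λ) = det(λI - Sigma) = λ³ - tr·λ² + c_1·λ - det, where tr = trace, c_1 = sum of the principal 2×2 minors, det = det(Sigma):
  tr = 6 + 4 + 8 = 18,
  c_1 = (6·4 - (2)²) + (6·8 - (2)²) + (4·8 - (0)²) = 20 + 44 + 32 = 96,
  det = 6·(4·8 - (0)²) - (2)·((2)·8 - (0)·(2)) + (2)·((2)·(0) - 4·(2)) = 6·(32) - (2)·(16) + (2)·(-8) = 144.
  So p(λ) = λ³ - 18λ² + 96λ - 144.
Step 2 — look for an integer root (rational root theorem: any rational root is an integer divisor of 144). Testing λ = 6:
  p(6) = 216 - 648 + 576 - 144 = 0  ✓
  Dividing out (λ - 6): p(λ) = (λ - 6)(λ² - 12λ + 24).
Step 3 — remaining eigenvalues from the quadratic λ² - 12λ + 24 = 0:
  Δ = 12² - 4·24 = 144 - 96 = 48,  λ = (12 ± √48)/2 = (12 ± 6.9282)/2 ≈ 9.4641 or 2.5359.
  Sorted: λ_1 = 9.4641,  λ_2 = 6,  λ_3 = 2.5359  (check: sum = 18 = tr ✓).

Step 4 — unit eigenvector for λ_1 ≈ 9.4641: v spans the null space of (Sigma - λ_1 I), whose rows are
  r_1 = (-3.4641, 2, 2),  r_2 = (2, -5.4641, 0),  r_3 = (2, 0, -1.4641).
  v is orthogonal to every row, so take v ∝ r_1 × r_2 = ((2)·(0) - (2)·(-5.4641), (2)·(2) - (-3.4641)·(0), (-3.4641)·(-5.4641) - (2)·(2)) ≈ (10.9282, 4, 14.9282).
  Let u = (10.9282, 4, 14.9282).
  ||u|| = √((10.9282)² + (4)² + (14.9282)²) = √(358.2769) ≈ 18.9282,  v_1 = u/||u|| ≈ (0.5774, 0.2113, 0.7887) (||v_1|| = 1).

λ_1 = 9.4641,  λ_2 = 6,  λ_3 = 2.5359;  v_1 ≈ (0.5774, 0.2113, 0.7887)


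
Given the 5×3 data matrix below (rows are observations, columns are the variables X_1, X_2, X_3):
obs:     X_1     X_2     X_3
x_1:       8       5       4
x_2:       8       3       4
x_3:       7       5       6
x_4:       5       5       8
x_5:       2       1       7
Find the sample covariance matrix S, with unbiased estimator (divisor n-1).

Step 1 — column means:
  mean(X_1) = (8 + 8 + 7 + 5 + 2) / 5 = 30/5 = 6
  mean(X_2) = (5 + 3 + 5 + 5 + 1) / 5 = 19/5 = 3.8
  mean(X_3) = (4 + 4 + 6 + 8 + 7) / 5 = 29/5 = 5.8

Step 2 — sample covariance S[i,j] = (1/(n-1)) · Σ_k (x_{k,i} - mean_i) · (x_{k,j} - mean_j), with n-1 = 4.
  S[X_1,X_1] = ((2)·(2) + (2)·(2) + (1)·(1) + (-1)·(-1) + (-4)·(-4)) / 4 = 26/4 = 6.5
  S[X_1,X_2] = ((2)·(1.2) + (2)·(-0.8) + (1)·(1.2) + (-1)·(1.2) + (-4)·(-2.8)) / 4 = 12/4 = 3
  S[X_1,X_3] = ((2)·(-1.8) + (2)·(-1.8) + (1)·(0.2) + (-1)·(2.2) + (-4)·(1.2)) / 4 = -14/4 = -3.5
  S[X_2,X_2] = ((1.2)·(1.2) + (-0.8)·(-0.8) + (1.2)·(1.2) + (1.2)·(1.2) + (-2.8)·(-2.8)) / 4 = 12.8/4 = 3.2
  S[X_2,X_3] = ((1.2)·(-1.8) + (-0.8)·(-1.8) + (1.2)·(0.2) + (1.2)·(2.2) + (-2.8)·(1.2)) / 4 = -1.2/4 = -0.3
  S[X_3,X_3] = ((-1.8)·(-1.8) + (-1.8)·(-1.8) + (0.2)·(0.2) + (2.2)·(2.2) + (1.2)·(1.2)) / 4 = 12.8/4 = 3.2

S is symmetric (S[j,i] = S[i,j]). Assembling:

S = [[6.5, 3, -3.5],
 [3, 3.2, -0.3],
 [-3.5, -0.3, 3.2]]


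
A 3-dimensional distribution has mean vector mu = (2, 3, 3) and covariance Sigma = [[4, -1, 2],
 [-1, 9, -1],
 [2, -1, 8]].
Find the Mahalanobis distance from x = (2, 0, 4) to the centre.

Step 1 — centre the observation: (x - mu) = (0, -3, 1).

Step 2 — invert Sigma (cofactor / det for 3×3, or solve directly):
  Sigma^{-1} = [[0.291, 0.0246, -0.0697],
 [0.0246, 0.1148, 0.0082],
 [-0.0697, 0.0082, 0.1434]].

Step 3 — form the quadratic (x - mu)^T · Sigma^{-1} · (x - mu):
  Sigma^{-1} · (x - mu) = (-0.1434, -0.3361, 0.1189).
  (x - mu)^T · [Sigma^{-1} · (x - mu)] = (0)·(-0.1434) + (-3)·(-0.3361) + (1)·(0.1189) = 1.127.

Step 4 — take square root: d = √(1.127) ≈ 1.0616.

d(x, mu) = √(1.127) ≈ 1.0616


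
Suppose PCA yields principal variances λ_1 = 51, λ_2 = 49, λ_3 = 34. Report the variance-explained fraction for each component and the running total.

Step 1 — total variance = trace(Sigma) = Σ λ_i = 51 + 49 + 34 = 134.

Step 2 — fraction explained by component i = λ_i / Σ λ:
  PC1: 51/134 = 0.3806
  PC2: 49/134 = 0.3657
  PC3: 34/134 = 0.2537

Step 3 — cumulative fraction after k components = (λ_1 + ... + λ_k) / Σ λ:
  k = 1: 51/134 = 0.3806
  k = 2: (51 + 49)/134 = 100/134 = 0.7463
  k = 3: (51 + 49 + 34)/134 = 134/134 = 1

Summary (fraction, with percent):

explained: PC1 0.3806 (38.06%), PC2 0.3657 (36.57%), PC3 0.2537 (25.37%);  cumulative: 0.3806, 0.7463, 1


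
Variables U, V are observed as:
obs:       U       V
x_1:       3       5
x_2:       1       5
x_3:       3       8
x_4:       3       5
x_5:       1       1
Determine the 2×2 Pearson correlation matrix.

Step 1 — column means:
  mean(U) = (3 + 1 + 3 + 3 + 1) / 5 = 11/5 = 2.2
  mean(V) = (5 + 5 + 8 + 5 + 1) / 5 = 24/5 = 4.8

Step 2 — sample variances and covariances s[i,j] = (1/(n-1)) · Σ_k (x_{k,i} - mean_i) · (x_{k,j} - mean_j), with n-1 = 4:
  s[U,U] = ((0.8)·(0.8) + (-1.2)·(-1.2) + (0.8)·(0.8) + (0.8)·(0.8) + (-1.2)·(-1.2)) / 4 = 4.8/4 = 1.2
  s[U,V] = ((0.8)·(0.2) + (-1.2)·(0.2) + (0.8)·(3.2) + (0.8)·(0.2) + (-1.2)·(-3.8)) / 4 = 7.2/4 = 1.8
  s[V,V] = ((0.2)·(0.2) + (0.2)·(0.2) + (3.2)·(3.2) + (0.2)·(0.2) + (-3.8)·(-3.8)) / 4 = 24.8/4 = 6.2
  Sample standard deviations s_i = √(s[i,i]):
  s(U) = √(1.2) = 1.0954
  s(V) = √(6.2) = 2.49

Step 3 — r_{ij} = s_{ij} / (s_i · s_j):
  r[U,U] = 1 (diagonal).
  r[U,V] = 1.8 / (1.0954 · 2.49) = 1.8 / 2.7276 = 0.6599
  r[V,V] = 1 (diagonal).

R is symmetric with unit diagonal. Assembling:

R = [[1, 0.6599],
 [0.6599, 1]]


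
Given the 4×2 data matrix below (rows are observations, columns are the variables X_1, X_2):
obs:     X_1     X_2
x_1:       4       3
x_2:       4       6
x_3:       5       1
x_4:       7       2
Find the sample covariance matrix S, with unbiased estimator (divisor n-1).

Step 1 — column means:
  mean(X_1) = (4 + 4 + 5 + 7) / 4 = 20/4 = 5
  mean(X_2) = (3 + 6 + 1 + 2) / 4 = 12/4 = 3

Step 2 — sample covariance S[i,j] = (1/(n-1)) · Σ_k (x_{k,i} - mean_i) · (x_{k,j} - mean_j), with n-1 = 3.
  S[X_1,X_1] = ((-1)·(-1) + (-1)·(-1) + (0)·(0) + (2)·(2)) / 3 = 6/3 = 2
  S[X_1,X_2] = ((-1)·(0) + (-1)·(3) + (0)·(-2) + (2)·(-1)) / 3 = -5/3 = -1.6667
  S[X_2,X_2] = ((0)·(0) + (3)·(3) + (-2)·(-2) + (-1)·(-1)) / 3 = 14/3 = 4.6667

S is symmetric (S[j,i] = S[i,j]). Assembling:

S = [[2, -1.6667],
 [-1.6667, 4.6667]]


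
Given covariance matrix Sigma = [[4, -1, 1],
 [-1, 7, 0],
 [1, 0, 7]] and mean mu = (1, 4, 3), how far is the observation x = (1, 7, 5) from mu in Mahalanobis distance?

Step 1 — centre the observation: (x - mu) = (0, 3, 2).

Step 2 — invert Sigma (cofactor / det for 3×3, or solve directly):
  Sigma^{-1} = [[0.2692, 0.0385, -0.0385],
 [0.0385, 0.1484, -0.0055],
 [-0.0385, -0.0055, 0.1484]].

Step 3 — form the quadratic (x - mu)^T · Sigma^{-1} · (x - mu):
  Sigma^{-1} · (x - mu) = (0.0385, 0.4341, 0.2802).
  (x - mu)^T · [Sigma^{-1} · (x - mu)] = (0)·(0.0385) + (3)·(0.4341) + (2)·(0.2802) = 1.8626.

Step 4 — take square root: d = √(1.8626) ≈ 1.3648.

d(x, mu) = √(1.8626) ≈ 1.3648


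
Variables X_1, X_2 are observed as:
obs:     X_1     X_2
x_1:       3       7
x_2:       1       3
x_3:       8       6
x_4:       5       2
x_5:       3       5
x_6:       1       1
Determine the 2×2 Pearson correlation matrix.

Step 1 — column means:
  mean(X_1) = (3 + 1 + 8 + 5 + 3 + 1) / 6 = 21/6 = 3.5
  mean(X_2) = (7 + 3 + 6 + 2 + 5 + 1) / 6 = 24/6 = 4

Step 2 — sample variances and covariances s[i,j] = (1/(n-1)) · Σ_k (x_{k,i} - mean_i) · (x_{k,j} - mean_j), with n-1 = 5:
  s[X_1,X_1] = ((-0.5)·(-0.5) + (-2.5)·(-2.5) + (4.5)·(4.5) + (1.5)·(1.5) + (-0.5)·(-0.5) + (-2.5)·(-2.5)) / 5 = 35.5/5 = 7.1
  s[X_1,X_2] = ((-0.5)·(3) + (-2.5)·(-1) + (4.5)·(2) + (1.5)·(-2) + (-0.5)·(1) + (-2.5)·(-3)) / 5 = 14/5 = 2.8
  s[X_2,X_2] = ((3)·(3) + (-1)·(-1) + (2)·(2) + (-2)·(-2) + (1)·(1) + (-3)·(-3)) / 5 = 28/5 = 5.6
  Sample standard deviations s_i = √(s[i,i]):
  s(X_1) = √(7.1) = 2.6646
  s(X_2) = √(5.6) = 2.3664

Step 3 — r_{ij} = s_{ij} / (s_i · s_j):
  r[X_1,X_1] = 1 (diagonal).
  r[X_1,X_2] = 2.8 / (2.6646 · 2.3664) = 2.8 / 6.3056 = 0.4441
  r[X_2,X_2] = 1 (diagonal).

R is symmetric with unit diagonal. Assembling:

R = [[1, 0.4441],
 [0.4441, 1]]


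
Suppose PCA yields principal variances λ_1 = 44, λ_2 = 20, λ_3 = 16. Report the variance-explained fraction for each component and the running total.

Step 1 — total variance = trace(Sigma) = Σ λ_i = 44 + 20 + 16 = 80.

Step 2 — fraction explained by component i = λ_i / Σ λ:
  PC1: 44/80 = 0.55
  PC2: 20/80 = 0.25
  PC3: 16/80 = 0.2

Step 3 — cumulative fraction after k components = (λ_1 + ... + λ_k) / Σ λ:
  k = 1: 44/80 = 0.55
  k = 2: (44 + 20)/80 = 64/80 = 0.8
  k = 3: (44 + 20 + 16)/80 = 80/80 = 1

Summary (fraction, with percent):

explained: PC1 0.55 (55%), PC2 0.25 (25%), PC3 0.2 (20%);  cumulative: 0.55, 0.8, 1


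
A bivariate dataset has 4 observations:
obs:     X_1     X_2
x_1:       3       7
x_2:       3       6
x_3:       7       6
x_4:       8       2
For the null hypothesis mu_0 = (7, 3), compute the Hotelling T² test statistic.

Step 1 — sample mean vector:
  mean(X_1) = (3 + 3 + 7 + 8) / 4 = 21/4 = 5.25
  mean(X_2) = (7 + 6 + 6 + 2) / 4 = 21/4 = 5.25
  x̄ = (5.25, 5.25),  deviation x̄ - mu_0 = (5.25, 5.25) - (7, 3) = (-1.75, 2.25).

Step 2 — sample covariance matrix, S[i,j] = (1/(n-1)) · Σ_k (x_{k,i} - mean_i) · (x_{k,j} - mean_j), divisor n-1 = 3:
  S[X_1,X_1] = ((-2.25)·(-2.25) + (-2.25)·(-2.25) + (1.75)·(1.75) + (2.75)·(2.75)) / 3 = 20.75/3 = 6.9167
  S[X_1,X_2] = ((-2.25)·(1.75) + (-2.25)·(0.75) + (1.75)·(0.75) + (2.75)·(-3.25)) / 3 = -13.25/3 = -4.4167
  S[X_2,X_2] = ((1.75)·(1.75) + (0.75)·(0.75) + (0.75)·(0.75) + (-3.25)·(-3.25)) / 3 = 14.75/3 = 4.9167
  S = [[6.9167, -4.4167],
 [-4.4167, 4.9167]].

Step 3 — invert S. det(S) = 6.9167·4.9167 - (-4.4167)² = 14.5.
  S^{-1} = (1/det) · [[d, -b], [-b, a]] = [[0.3391, 0.3046],
 [0.3046, 0.477]].

Step 4 — quadratic form (x̄ - mu_0)^T · S^{-1} · (x̄ - mu_0):
  S^{-1} · (x̄ - mu_0) = (0.092, 0.5402),
  (x̄ - mu_0)^T · [...] = (-1.75)·(0.092) + (2.25)·(0.5402) = 1.0546.

Step 5 — scale by n: T² = 4 · 1.0546 = 4.2184.

T² ≈ 4.2184


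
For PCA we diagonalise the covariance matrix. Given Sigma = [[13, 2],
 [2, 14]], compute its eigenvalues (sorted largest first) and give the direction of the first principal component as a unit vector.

Step 1 — characteristic polynomial of 2×2 Sigma:
  det(Sigma - λI) = λ² - trace · λ + det = 0.
  trace = 13 + 14 = 27, det = 13·14 - (2)² = 178.
Step 2 — discriminant:
  Δ = trace² - 4·det = 729 - 712 = 17.
Step 3 — eigenvalues:
  λ = (trace ± √Δ)/2 = (27 ± 4.1231)/2,
  λ_1 = 15.5616,  λ_2 = 11.4384.

Step 4 — unit eigenvector for λ_1: solve (Sigma - λ_1 I)v = 0. First row:
  (13 - 15.5616)·v_x + (2)·v_y = 0, i.e. (-2.5616)·v_x + (2)·v_y = 0,
  so v ∝ (b, λ_1 - a) = (2, 2.5616) = u.
  ||u|| = √((2)² + (2.5616)²) = √(10.5616) ≈ 3.2499,
  v_1 = u/||u|| ≈ (0.6154, 0.7882) (||v_1|| = 1).

λ_1 = 15.5616,  λ_2 = 11.4384;  v_1 ≈ (0.6154, 0.7882)


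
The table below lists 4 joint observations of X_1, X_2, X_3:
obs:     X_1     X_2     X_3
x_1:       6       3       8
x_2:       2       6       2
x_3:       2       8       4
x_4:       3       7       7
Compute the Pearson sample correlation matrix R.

Step 1 — column means:
  mean(X_1) = (6 + 2 + 2 + 3) / 4 = 13/4 = 3.25
  mean(X_2) = (3 + 6 + 8 + 7) / 4 = 24/4 = 6
  mean(X_3) = (8 + 2 + 4 + 7) / 4 = 21/4 = 5.25

Step 2 — sample variances and covariances s[i,j] = (1/(n-1)) · Σ_k (x_{k,i} - mean_i) · (x_{k,j} - mean_j), with n-1 = 3:
  s[X_1,X_1] = ((2.75)·(2.75) + (-1.25)·(-1.25) + (-1.25)·(-1.25) + (-0.25)·(-0.25)) / 3 = 10.75/3 = 3.5833
  s[X_1,X_2] = ((2.75)·(-3) + (-1.25)·(0) + (-1.25)·(2) + (-0.25)·(1)) / 3 = -11/3 = -3.6667
  s[X_1,X_3] = ((2.75)·(2.75) + (-1.25)·(-3.25) + (-1.25)·(-1.25) + (-0.25)·(1.75)) / 3 = 12.75/3 = 4.25
  s[X_2,X_2] = ((-3)·(-3) + (0)·(0) + (2)·(2) + (1)·(1)) / 3 = 14/3 = 4.6667
  s[X_2,X_3] = ((-3)·(2.75) + (0)·(-3.25) + (2)·(-1.25) + (1)·(1.75)) / 3 = -9/3 = -3
  s[X_3,X_3] = ((2.75)·(2.75) + (-3.25)·(-3.25) + (-1.25)·(-1.25) + (1.75)·(1.75)) / 3 = 22.75/3 = 7.5833
  Sample standard deviations s_i = √(s[i,i]):
  s(X_1) = √(3.5833) = 1.893
  s(X_2) = √(4.6667) = 2.1602
  s(X_3) = √(7.5833) = 2.7538

Step 3 — r_{ij} = s_{ij} / (s_i · s_j):
  r[X_1,X_1] = 1 (diagonal).
  r[X_1,X_2] = -3.6667 / (1.893 · 2.1602) = -3.6667 / 4.0893 = -0.8967
  r[X_1,X_3] = 4.25 / (1.893 · 2.7538) = 4.25 / 5.2128 = 0.8153
  r[X_2,X_2] = 1 (diagonal).
  r[X_2,X_3] = -3 / (2.1602 · 2.7538) = -3 / 5.9489 = -0.5043
  r[X_3,X_3] = 1 (diagonal).

R is symmetric with unit diagonal. Assembling:

R = [[1, -0.8967, 0.8153],
 [-0.8967, 1, -0.5043],
 [0.8153, -0.5043, 1]]


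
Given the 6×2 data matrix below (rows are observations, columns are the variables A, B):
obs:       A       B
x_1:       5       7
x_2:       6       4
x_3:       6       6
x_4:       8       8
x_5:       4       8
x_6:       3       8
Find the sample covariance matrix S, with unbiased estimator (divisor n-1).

Step 1 — column means:
  mean(A) = (5 + 6 + 6 + 8 + 4 + 3) / 6 = 32/6 = 5.3333
  mean(B) = (7 + 4 + 6 + 8 + 8 + 8) / 6 = 41/6 = 6.8333

Step 2 — sample covariance S[i,j] = (1/(n-1)) · Σ_k (x_{k,i} - mean_i) · (x_{k,j} - mean_j), with n-1 = 5.
  S[A,A] = ((-0.3333)·(-0.3333) + (0.6667)·(0.6667) + (0.6667)·(0.6667) + (2.6667)·(2.6667) + (-1.3333)·(-1.3333) + (-2.3333)·(-2.3333)) / 5 = 15.3333/5 = 3.0667
  S[A,B] = ((-0.3333)·(0.1667) + (0.6667)·(-2.8333) + (0.6667)·(-0.8333) + (2.6667)·(1.1667) + (-1.3333)·(1.1667) + (-2.3333)·(1.1667)) / 5 = -3.6667/5 = -0.7333
  S[B,B] = ((0.1667)·(0.1667) + (-2.8333)·(-2.8333) + (-0.8333)·(-0.8333) + (1.1667)·(1.1667) + (1.1667)·(1.1667) + (1.1667)·(1.1667)) / 5 = 12.8333/5 = 2.5667

S is symmetric (S[j,i] = S[i,j]). Assembling:

S = [[3.0667, -0.7333],
 [-0.7333, 2.5667]]


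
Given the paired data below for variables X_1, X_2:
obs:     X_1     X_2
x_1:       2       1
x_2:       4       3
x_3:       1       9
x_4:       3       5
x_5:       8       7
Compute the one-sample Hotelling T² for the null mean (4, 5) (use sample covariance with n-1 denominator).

Step 1 — sample mean vector:
  mean(X_1) = (2 + 4 + 1 + 3 + 8) / 5 = 18/5 = 3.6
  mean(X_2) = (1 + 3 + 9 + 5 + 7) / 5 = 25/5 = 5
  x̄ = (3.6, 5),  deviation x̄ - mu_0 = (3.6, 5) - (4, 5) = (-0.4, 0).

Step 2 — sample covariance matrix, S[i,j] = (1/(n-1)) · Σ_k (x_{k,i} - mean_i) · (x_{k,j} - mean_j), divisor n-1 = 4:
  S[X_1,X_1] = ((-1.6)·(-1.6) + (0.4)·(0.4) + (-2.6)·(-2.6) + (-0.6)·(-0.6) + (4.4)·(4.4)) / 4 = 29.2/4 = 7.3
  S[X_1,X_2] = ((-1.6)·(-4) + (0.4)·(-2) + (-2.6)·(4) + (-0.6)·(0) + (4.4)·(2)) / 4 = 4/4 = 1
  S[X_2,X_2] = ((-4)·(-4) + (-2)·(-2) + (4)·(4) + (0)·(0) + (2)·(2)) / 4 = 40/4 = 10
  S = [[7.3, 1],
 [1, 10]].

Step 3 — invert S. det(S) = 7.3·10 - (1)² = 72.
  S^{-1} = (1/det) · [[d, -b], [-b, a]] = [[0.1389, -0.0139],
 [-0.0139, 0.1014]].

Step 4 — quadratic form (x̄ - mu_0)^T · S^{-1} · (x̄ - mu_0):
  S^{-1} · (x̄ - mu_0) = (-0.0556, 0.0056),
  (x̄ - mu_0)^T · [...] = (-0.4)·(-0.0556) + (0)·(0.0056) = 0.0222.

Step 5 — scale by n: T² = 5 · 0.0222 = 0.1111.

T² ≈ 0.1111


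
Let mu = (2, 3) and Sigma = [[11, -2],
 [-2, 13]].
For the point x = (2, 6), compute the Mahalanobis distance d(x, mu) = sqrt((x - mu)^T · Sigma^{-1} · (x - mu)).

Step 1 — centre the observation: (x - mu) = (0, 3).

Step 2 — invert Sigma. det(Sigma) = 11·13 - (-2)² = 139.
  Sigma^{-1} = (1/det) · [[d, -b], [-b, a]] = [[0.0935, 0.0144],
 [0.0144, 0.0791]].

Step 3 — form the quadratic (x - mu)^T · Sigma^{-1} · (x - mu):
  Sigma^{-1} · (x - mu) = (0.0432, 0.2374).
  (x - mu)^T · [Sigma^{-1} · (x - mu)] = (0)·(0.0432) + (3)·(0.2374) = 0.7122.

Step 4 — take square root: d = √(0.7122) ≈ 0.8439.

d(x, mu) = √(0.7122) ≈ 0.8439


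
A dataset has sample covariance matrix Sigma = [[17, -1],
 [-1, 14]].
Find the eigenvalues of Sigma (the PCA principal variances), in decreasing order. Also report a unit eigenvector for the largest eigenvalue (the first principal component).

Step 1 — characteristic polynomial of 2×2 Sigma:
  det(Sigma - λI) = λ² - trace · λ + det = 0.
  trace = 17 + 14 = 31, det = 17·14 - (-1)² = 237.
Step 2 — discriminant:
  Δ = trace² - 4·det = 961 - 948 = 13.
Step 3 — eigenvalues:
  λ = (trace ± √Δ)/2 = (31 ± 3.6056)/2,
  λ_1 = 17.3028,  λ_2 = 13.6972.

Step 4 — unit eigenvector for λ_1: solve (Sigma - λ_1 I)v = 0. First row:
  (17 - 17.3028)·v_x + (-1)·v_y = 0, i.e. (-0.3028)·v_x + (-1)·v_y = 0,
  so v ∝ (b, λ_1 - a) = (-1, 0.3028); multiply by -1 so the first entry is positive: u = (1, -0.3028).
  ||u|| = √((1)² + (-0.3028)²) = √(1.0917) ≈ 1.0448,
  v_1 = u/||u|| ≈ (0.9571, -0.2898) (||v_1|| = 1).

λ_1 = 17.3028,  λ_2 = 13.6972;  v_1 ≈ (0.9571, -0.2898)


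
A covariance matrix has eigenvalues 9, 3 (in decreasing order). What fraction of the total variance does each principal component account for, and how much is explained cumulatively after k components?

Step 1 — total variance = trace(Sigma) = Σ λ_i = 9 + 3 = 12.

Step 2 — fraction explained by component i = λ_i / Σ λ:
  PC1: 9/12 = 0.75
  PC2: 3/12 = 0.25

Step 3 — cumulative fraction after k components = (λ_1 + ... + λ_k) / Σ λ:
  k = 1: 9/12 = 0.75
  k = 2: (9 + 3)/12 = 12/12 = 1

Summary (fraction, with percent):

explained: PC1 0.75 (75%), PC2 0.25 (25%);  cumulative: 0.75, 1


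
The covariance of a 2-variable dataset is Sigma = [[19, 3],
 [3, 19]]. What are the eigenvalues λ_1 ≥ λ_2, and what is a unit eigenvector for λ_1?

Step 1 — characteristic polynomial of 2×2 Sigma:
  det(Sigma - λI) = λ² - trace · λ + det = 0.
  trace = 19 + 19 = 38, det = 19·19 - (3)² = 352.
Step 2 — discriminant:
  Δ = trace² - 4·det = 1444 - 1408 = 36.
Step 3 — eigenvalues:
  λ = (trace ± √Δ)/2 = (38 ± 6)/2,
  λ_1 = 22,  λ_2 = 16.

Step 4 — unit eigenvector for λ_1: solve (Sigma - λ_1 I)v = 0. First row:
  (19 - 22)·v_x + (3)·v_y = 0, i.e. (-3)·v_x + (3)·v_y = 0,
  so v ∝ (b, λ_1 - a) = (3, 3) = u.
  ||u|| = √((3)² + (3)²) = √(18) ≈ 4.2426,
  v_1 = u/||u|| ≈ (0.7071, 0.7071) (||v_1|| = 1).

λ_1 = 22,  λ_2 = 16;  v_1 ≈ (0.7071, 0.7071)


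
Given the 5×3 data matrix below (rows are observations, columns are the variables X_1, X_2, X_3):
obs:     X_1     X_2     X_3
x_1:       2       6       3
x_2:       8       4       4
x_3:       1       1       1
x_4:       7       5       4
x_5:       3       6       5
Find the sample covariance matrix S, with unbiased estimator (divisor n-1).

Step 1 — column means:
  mean(X_1) = (2 + 8 + 1 + 7 + 3) / 5 = 21/5 = 4.2
  mean(X_2) = (6 + 4 + 1 + 5 + 6) / 5 = 22/5 = 4.4
  mean(X_3) = (3 + 4 + 1 + 4 + 5) / 5 = 17/5 = 3.4

Step 2 — sample covariance S[i,j] = (1/(n-1)) · Σ_k (x_{k,i} - mean_i) · (x_{k,j} - mean_j), with n-1 = 4.
  S[X_1,X_1] = ((-2.2)·(-2.2) + (3.8)·(3.8) + (-3.2)·(-3.2) + (2.8)·(2.8) + (-1.2)·(-1.2)) / 4 = 38.8/4 = 9.7
  S[X_1,X_2] = ((-2.2)·(1.6) + (3.8)·(-0.4) + (-3.2)·(-3.4) + (2.8)·(0.6) + (-1.2)·(1.6)) / 4 = 5.6/4 = 1.4
  S[X_1,X_3] = ((-2.2)·(-0.4) + (3.8)·(0.6) + (-3.2)·(-2.4) + (2.8)·(0.6) + (-1.2)·(1.6)) / 4 = 10.6/4 = 2.65
  S[X_2,X_2] = ((1.6)·(1.6) + (-0.4)·(-0.4) + (-3.4)·(-3.4) + (0.6)·(0.6) + (1.6)·(1.6)) / 4 = 17.2/4 = 4.3
  S[X_2,X_3] = ((1.6)·(-0.4) + (-0.4)·(0.6) + (-3.4)·(-2.4) + (0.6)·(0.6) + (1.6)·(1.6)) / 4 = 10.2/4 = 2.55
  S[X_3,X_3] = ((-0.4)·(-0.4) + (0.6)·(0.6) + (-2.4)·(-2.4) + (0.6)·(0.6) + (1.6)·(1.6)) / 4 = 9.2/4 = 2.3

S is symmetric (S[j,i] = S[i,j]). Assembling:

S = [[9.7, 1.4, 2.65],
 [1.4, 4.3, 2.55],
 [2.65, 2.55, 2.3]]


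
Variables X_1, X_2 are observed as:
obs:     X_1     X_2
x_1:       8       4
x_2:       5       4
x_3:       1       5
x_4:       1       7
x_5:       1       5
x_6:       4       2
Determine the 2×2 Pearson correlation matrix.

Step 1 — column means:
  mean(X_1) = (8 + 5 + 1 + 1 + 1 + 4) / 6 = 20/6 = 3.3333
  mean(X_2) = (4 + 4 + 5 + 7 + 5 + 2) / 6 = 27/6 = 4.5

Step 2 — sample variances and covariances s[i,j] = (1/(n-1)) · Σ_k (x_{k,i} - mean_i) · (x_{k,j} - mean_j), with n-1 = 5:
  s[X_1,X_1] = ((4.6667)·(4.6667) + (1.6667)·(1.6667) + (-2.3333)·(-2.3333) + (-2.3333)·(-2.3333) + (-2.3333)·(-2.3333) + (0.6667)·(0.6667)) / 5 = 41.3333/5 = 8.2667
  s[X_1,X_2] = ((4.6667)·(-0.5) + (1.6667)·(-0.5) + (-2.3333)·(0.5) + (-2.3333)·(2.5) + (-2.3333)·(0.5) + (0.6667)·(-2.5)) / 5 = -13/5 = -2.6
  s[X_2,X_2] = ((-0.5)·(-0.5) + (-0.5)·(-0.5) + (0.5)·(0.5) + (2.5)·(2.5) + (0.5)·(0.5) + (-2.5)·(-2.5)) / 5 = 13.5/5 = 2.7
  Sample standard deviations s_i = √(s[i,i]):
  s(X_1) = √(8.2667) = 2.8752
  s(X_2) = √(2.7) = 1.6432

Step 3 — r_{ij} = s_{ij} / (s_i · s_j):
  r[X_1,X_1] = 1 (diagonal).
  r[X_1,X_2] = -2.6 / (2.8752 · 1.6432) = -2.6 / 4.7244 = -0.5503
  r[X_2,X_2] = 1 (diagonal).

R is symmetric with unit diagonal. Assembling:

R = [[1, -0.5503],
 [-0.5503, 1]]


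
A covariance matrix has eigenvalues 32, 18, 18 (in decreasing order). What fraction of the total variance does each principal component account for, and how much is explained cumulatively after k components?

Step 1 — total variance = trace(Sigma) = Σ λ_i = 32 + 18 + 18 = 68.

Step 2 — fraction explained by component i = λ_i / Σ λ:
  PC1: 32/68 = 0.4706
  PC2: 18/68 = 0.2647
  PC3: 18/68 = 0.2647

Step 3 — cumulative fraction after k components = (λ_1 + ... + λ_k) / Σ λ:
  k = 1: 32/68 = 0.4706
  k = 2: (32 + 18)/68 = 50/68 = 0.7353
  k = 3: (32 + 18 + 18)/68 = 68/68 = 1

Summary (fraction, with percent):

explained: PC1 0.4706 (47.06%), PC2 0.2647 (26.47%), PC3 0.2647 (26.47%);  cumulative: 0.4706, 0.7353, 1
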